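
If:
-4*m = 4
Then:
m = -1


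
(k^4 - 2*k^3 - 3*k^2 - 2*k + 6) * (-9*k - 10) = -9*k^5 + 8*k^4 + 47*k^3 + 48*k^2 - 34*k - 60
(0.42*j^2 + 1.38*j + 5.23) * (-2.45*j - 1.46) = -1.029*j^3 - 3.9942*j^2 - 14.8283*j - 7.6358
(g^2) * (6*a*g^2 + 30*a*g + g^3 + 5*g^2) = 6*a*g^4 + 30*a*g^3 + g^5 + 5*g^4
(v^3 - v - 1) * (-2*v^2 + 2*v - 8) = -2*v^5 + 2*v^4 - 6*v^3 + 6*v + 8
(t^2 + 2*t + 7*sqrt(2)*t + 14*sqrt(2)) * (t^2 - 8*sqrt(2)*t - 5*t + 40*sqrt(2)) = t^4 - 3*t^3 - sqrt(2)*t^3 - 122*t^2 + 3*sqrt(2)*t^2 + 10*sqrt(2)*t + 336*t + 1120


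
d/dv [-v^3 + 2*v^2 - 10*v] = -3*v^2 + 4*v - 10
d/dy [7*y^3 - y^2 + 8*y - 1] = 21*y^2 - 2*y + 8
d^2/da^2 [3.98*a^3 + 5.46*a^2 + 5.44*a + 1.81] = 23.88*a + 10.92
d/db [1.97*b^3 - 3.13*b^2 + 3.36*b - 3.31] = 5.91*b^2 - 6.26*b + 3.36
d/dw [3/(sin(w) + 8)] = -3*cos(w)/(sin(w) + 8)^2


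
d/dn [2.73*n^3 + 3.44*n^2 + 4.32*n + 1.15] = 8.19*n^2 + 6.88*n + 4.32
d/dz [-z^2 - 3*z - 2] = -2*z - 3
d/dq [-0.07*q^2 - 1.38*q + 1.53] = -0.14*q - 1.38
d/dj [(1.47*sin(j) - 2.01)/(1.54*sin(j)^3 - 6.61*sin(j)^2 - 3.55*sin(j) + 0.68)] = (-4.5276*sin(j)^3 + 19.0029*sin(j)^2 - 26.5722*sin(j) - 6.1359)*cos(j)/(2.3716*sin(j)^6 - 20.3588*sin(j)^5 + 32.7581*sin(j)^4 + 49.0254*sin(j)^3 + 3.6129*sin(j)^2 - 4.828*sin(j) + 0.4624)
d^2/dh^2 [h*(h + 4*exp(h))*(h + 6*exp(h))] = 10*h^2*exp(h) + 96*h*exp(2*h) + 40*h*exp(h) + 6*h + 96*exp(2*h) + 20*exp(h)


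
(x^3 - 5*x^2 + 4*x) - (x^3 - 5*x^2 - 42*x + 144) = 46*x - 144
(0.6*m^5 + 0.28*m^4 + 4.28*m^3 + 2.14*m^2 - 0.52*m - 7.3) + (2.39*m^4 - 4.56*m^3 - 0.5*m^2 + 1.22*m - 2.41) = 0.6*m^5 + 2.67*m^4 - 0.279999999999999*m^3 + 1.64*m^2 + 0.7*m - 9.71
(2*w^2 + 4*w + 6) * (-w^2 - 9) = -2*w^4 - 4*w^3 - 24*w^2 - 36*w - 54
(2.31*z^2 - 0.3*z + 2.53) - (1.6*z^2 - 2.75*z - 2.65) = 0.71*z^2 + 2.45*z + 5.18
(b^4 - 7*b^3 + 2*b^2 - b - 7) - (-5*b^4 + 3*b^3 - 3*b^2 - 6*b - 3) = 6*b^4 - 10*b^3 + 5*b^2 + 5*b - 4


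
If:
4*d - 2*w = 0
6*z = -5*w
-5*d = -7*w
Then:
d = 0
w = 0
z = 0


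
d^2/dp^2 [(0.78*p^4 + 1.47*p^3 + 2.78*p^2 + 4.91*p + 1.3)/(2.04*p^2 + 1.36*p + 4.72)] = (6.49209599999999*p^6 + 12.984192*p^5 + 53.7189119999999*p^4 + 82.682016*p^3 + 136.995264*p^2 - 65.52864*p + 40.60544)/(8.489664*p^6 + 16.979328*p^5 + 70.247808*p^4 + 81.086464*p^3 + 162.534144*p^2 + 90.895872*p + 105.154048)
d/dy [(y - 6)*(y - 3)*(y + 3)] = 3*y^2 - 12*y - 9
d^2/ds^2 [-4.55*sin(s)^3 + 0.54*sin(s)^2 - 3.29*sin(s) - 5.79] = 6.7025*sin(s) - 10.2375*sin(3*s) + 1.08*cos(2*s)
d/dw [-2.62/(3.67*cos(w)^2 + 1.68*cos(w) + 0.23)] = -(19.2308*cos(w) + 4.4016)*sin(w)/(3.67*cos(w)^2 + 1.68*cos(w) + 0.23)^2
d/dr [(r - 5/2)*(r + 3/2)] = 2*r - 1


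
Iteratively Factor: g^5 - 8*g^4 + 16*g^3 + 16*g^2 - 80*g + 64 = (g - 2)*(g^4 - 6*g^3 + 4*g^2 + 24*g - 32) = (g - 4)*(g - 2)*(g^3 - 2*g^2 - 4*g + 8) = (g - 4)*(g - 2)^2*(g^2 - 4) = (g - 4)*(g - 2)^3*(g + 2)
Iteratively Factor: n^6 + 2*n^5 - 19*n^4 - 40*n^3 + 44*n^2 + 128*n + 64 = (n + 4)*(n^5 - 2*n^4 - 11*n^3 + 4*n^2 + 28*n + 16) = (n + 1)*(n + 4)*(n^4 - 3*n^3 - 8*n^2 + 12*n + 16) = (n - 2)*(n + 1)*(n + 4)*(n^3 - n^2 - 10*n - 8) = (n - 2)*(n + 1)*(n + 2)*(n + 4)*(n^2 - 3*n - 4) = (n - 2)*(n + 1)^2*(n + 2)*(n + 4)*(n - 4)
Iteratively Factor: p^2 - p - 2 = (p + 1)*(p - 2)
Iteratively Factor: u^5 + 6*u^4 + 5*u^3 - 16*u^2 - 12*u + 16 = (u - 1)*(u^4 + 7*u^3 + 12*u^2 - 4*u - 16) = (u - 1)*(u + 2)*(u^3 + 5*u^2 + 2*u - 8) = (u - 1)^2*(u + 2)*(u^2 + 6*u + 8) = (u - 1)^2*(u + 2)*(u + 4)*(u + 2)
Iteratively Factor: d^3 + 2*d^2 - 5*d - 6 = (d + 3)*(d^2 - d - 2) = (d + 1)*(d + 3)*(d - 2)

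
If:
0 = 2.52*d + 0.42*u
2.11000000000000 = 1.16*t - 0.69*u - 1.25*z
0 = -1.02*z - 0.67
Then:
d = -0.166666666666667*u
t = 0.594827586206897*u + 1.11113928329953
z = -0.66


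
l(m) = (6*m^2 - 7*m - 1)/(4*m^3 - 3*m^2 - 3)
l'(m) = (12*m - 7)/(4*m^3 - 3*m^2 - 3) + (-12*m^2 + 6*m)*(6*m^2 - 7*m - 1)/(4*m^3 - 3*m^2 - 3)^2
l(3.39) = 0.37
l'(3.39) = -0.09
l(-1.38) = -1.04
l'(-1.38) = -0.47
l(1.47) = 0.52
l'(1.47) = 0.54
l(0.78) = 0.96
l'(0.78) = 0.05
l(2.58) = 0.46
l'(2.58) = -0.12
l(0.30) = 0.81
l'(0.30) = 0.89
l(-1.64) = -0.93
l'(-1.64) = -0.43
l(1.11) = 1.12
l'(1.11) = 2.29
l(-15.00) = -0.10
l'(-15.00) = -0.00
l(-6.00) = -0.26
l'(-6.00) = -0.05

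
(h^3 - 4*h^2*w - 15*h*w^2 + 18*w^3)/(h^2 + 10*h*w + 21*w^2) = (h^2 - 7*h*w + 6*w^2)/(h + 7*w)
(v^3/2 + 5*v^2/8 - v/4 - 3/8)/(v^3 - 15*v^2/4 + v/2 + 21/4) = (4*v^2 + v - 3)/(2*(4*v^2 - 19*v + 21))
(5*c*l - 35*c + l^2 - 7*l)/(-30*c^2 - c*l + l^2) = (7 - l)/(6*c - l)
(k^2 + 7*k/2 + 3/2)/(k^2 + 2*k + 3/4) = 2*(k + 3)/(2*k + 3)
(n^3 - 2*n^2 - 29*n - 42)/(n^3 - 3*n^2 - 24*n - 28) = (n + 3)/(n + 2)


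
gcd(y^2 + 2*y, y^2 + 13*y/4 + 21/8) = 1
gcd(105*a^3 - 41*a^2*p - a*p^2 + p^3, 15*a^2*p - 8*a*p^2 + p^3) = 15*a^2 - 8*a*p + p^2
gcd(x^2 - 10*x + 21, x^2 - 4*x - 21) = x - 7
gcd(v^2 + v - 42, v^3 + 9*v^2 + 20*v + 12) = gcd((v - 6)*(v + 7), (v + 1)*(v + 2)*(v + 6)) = 1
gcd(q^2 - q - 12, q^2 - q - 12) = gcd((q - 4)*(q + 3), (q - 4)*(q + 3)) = q^2 - q - 12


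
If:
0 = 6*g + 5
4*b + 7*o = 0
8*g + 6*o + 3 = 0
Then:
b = -77/72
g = -5/6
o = 11/18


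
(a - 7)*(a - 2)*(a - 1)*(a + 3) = a^4 - 7*a^3 - 7*a^2 + 55*a - 42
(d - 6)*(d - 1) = d^2 - 7*d + 6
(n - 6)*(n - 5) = n^2 - 11*n + 30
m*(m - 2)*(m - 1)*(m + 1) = m^4 - 2*m^3 - m^2 + 2*m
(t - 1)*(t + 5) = t^2 + 4*t - 5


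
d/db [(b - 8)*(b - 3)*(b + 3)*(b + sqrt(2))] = 4*b^3 - 24*b^2 + 3*sqrt(2)*b^2 - 16*sqrt(2)*b - 18*b - 9*sqrt(2) + 72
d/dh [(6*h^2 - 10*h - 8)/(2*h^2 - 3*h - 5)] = 2*(h^2 - 14*h + 13)/(4*h^4 - 12*h^3 - 11*h^2 + 30*h + 25)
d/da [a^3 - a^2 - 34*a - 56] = 3*a^2 - 2*a - 34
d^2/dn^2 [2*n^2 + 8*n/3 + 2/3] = 4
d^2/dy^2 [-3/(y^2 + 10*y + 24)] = 6*(y^2 + 10*y - 4*(y + 5)^2 + 24)/(y^2 + 10*y + 24)^3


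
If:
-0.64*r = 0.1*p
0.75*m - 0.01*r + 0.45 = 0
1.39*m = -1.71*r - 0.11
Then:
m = -0.59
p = -2.68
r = 0.42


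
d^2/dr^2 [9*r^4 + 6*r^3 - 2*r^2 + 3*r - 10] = 108*r^2 + 36*r - 4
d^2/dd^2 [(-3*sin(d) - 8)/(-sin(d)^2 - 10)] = (-27*sin(d)^5 - 32*sin(d)^4 + 368*sin(d)^2 - 651*sin(d)/2 - 54*sin(3*d) + 3*sin(5*d)/2 - 160)/(sin(d)^2 + 10)^3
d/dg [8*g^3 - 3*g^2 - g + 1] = 24*g^2 - 6*g - 1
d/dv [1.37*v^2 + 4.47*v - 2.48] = 2.74*v + 4.47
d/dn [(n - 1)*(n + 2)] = 2*n + 1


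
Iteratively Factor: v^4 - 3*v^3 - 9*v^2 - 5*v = (v + 1)*(v^3 - 4*v^2 - 5*v) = (v + 1)^2*(v^2 - 5*v) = (v - 5)*(v + 1)^2*(v)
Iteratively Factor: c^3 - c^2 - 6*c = (c)*(c^2 - c - 6) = c*(c + 2)*(c - 3)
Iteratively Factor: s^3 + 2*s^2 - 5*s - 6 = (s + 1)*(s^2 + s - 6) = (s - 2)*(s + 1)*(s + 3)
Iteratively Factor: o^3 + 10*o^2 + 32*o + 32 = (o + 4)*(o^2 + 6*o + 8) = (o + 4)^2*(o + 2)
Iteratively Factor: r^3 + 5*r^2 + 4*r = (r + 1)*(r^2 + 4*r) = (r + 1)*(r + 4)*(r)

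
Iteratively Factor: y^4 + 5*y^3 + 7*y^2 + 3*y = (y)*(y^3 + 5*y^2 + 7*y + 3) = y*(y + 3)*(y^2 + 2*y + 1) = y*(y + 1)*(y + 3)*(y + 1)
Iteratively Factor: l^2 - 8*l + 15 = (l - 5)*(l - 3)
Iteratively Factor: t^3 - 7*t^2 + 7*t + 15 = (t - 5)*(t^2 - 2*t - 3) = (t - 5)*(t + 1)*(t - 3)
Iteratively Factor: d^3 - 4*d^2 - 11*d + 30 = (d + 3)*(d^2 - 7*d + 10) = (d - 2)*(d + 3)*(d - 5)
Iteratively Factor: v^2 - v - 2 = (v - 2)*(v + 1)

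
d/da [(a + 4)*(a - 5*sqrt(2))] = 2*a - 5*sqrt(2) + 4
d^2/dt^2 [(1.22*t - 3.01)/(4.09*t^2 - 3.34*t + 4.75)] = ((32.7714 - 29.9388*t)*(4.09*t^2 - 3.34*t + 4.75) + (1.22*t - 3.01)*(8.18*t - 3.34)*(16.36*t - 6.68))/(4.09*t^2 - 3.34*t + 4.75)^3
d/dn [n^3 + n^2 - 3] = n*(3*n + 2)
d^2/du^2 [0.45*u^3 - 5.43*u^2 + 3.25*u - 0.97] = 2.7*u - 10.86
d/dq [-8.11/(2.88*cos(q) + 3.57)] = -23.3568*sin(q)/(2.88*cos(q) + 3.57)^2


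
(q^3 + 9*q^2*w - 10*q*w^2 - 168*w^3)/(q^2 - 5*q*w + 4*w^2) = (q^2 + 13*q*w + 42*w^2)/(q - w)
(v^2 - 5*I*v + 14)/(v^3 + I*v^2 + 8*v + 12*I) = (v - 7*I)/(v^2 - I*v + 6)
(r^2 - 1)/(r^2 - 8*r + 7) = (r + 1)/(r - 7)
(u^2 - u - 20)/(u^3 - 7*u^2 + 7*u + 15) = (u + 4)/(u^2 - 2*u - 3)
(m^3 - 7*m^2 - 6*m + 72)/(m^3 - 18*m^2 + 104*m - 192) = (m + 3)/(m - 8)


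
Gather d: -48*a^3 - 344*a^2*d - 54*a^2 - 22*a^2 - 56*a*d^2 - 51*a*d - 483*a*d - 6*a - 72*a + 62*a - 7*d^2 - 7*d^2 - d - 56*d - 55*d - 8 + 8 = -48*a^3 - 76*a^2 - 16*a + d^2*(-56*a - 14) + d*(-344*a^2 - 534*a - 112)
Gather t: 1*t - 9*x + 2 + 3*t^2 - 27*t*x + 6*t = 3*t^2 + t*(7 - 27*x) - 9*x + 2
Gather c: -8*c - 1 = -8*c - 1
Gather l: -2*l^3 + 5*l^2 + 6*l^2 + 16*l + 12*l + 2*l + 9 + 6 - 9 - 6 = -2*l^3 + 11*l^2 + 30*l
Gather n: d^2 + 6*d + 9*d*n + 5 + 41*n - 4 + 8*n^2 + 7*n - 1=d^2 + 6*d + 8*n^2 + n*(9*d + 48)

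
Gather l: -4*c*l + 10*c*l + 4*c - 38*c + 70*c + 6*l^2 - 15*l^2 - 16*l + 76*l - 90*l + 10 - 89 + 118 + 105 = 36*c - 9*l^2 + l*(6*c - 30) + 144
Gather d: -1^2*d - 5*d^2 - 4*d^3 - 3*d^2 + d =-4*d^3 - 8*d^2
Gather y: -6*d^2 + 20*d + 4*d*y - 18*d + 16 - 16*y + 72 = -6*d^2 + 2*d + y*(4*d - 16) + 88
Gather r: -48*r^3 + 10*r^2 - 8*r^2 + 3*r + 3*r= -48*r^3 + 2*r^2 + 6*r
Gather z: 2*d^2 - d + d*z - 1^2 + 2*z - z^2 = 2*d^2 - d - z^2 + z*(d + 2) - 1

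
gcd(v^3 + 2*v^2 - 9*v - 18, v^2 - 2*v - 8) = v + 2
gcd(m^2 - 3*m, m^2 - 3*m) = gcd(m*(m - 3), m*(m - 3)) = m^2 - 3*m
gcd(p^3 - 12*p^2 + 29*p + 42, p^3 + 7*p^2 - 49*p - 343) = p - 7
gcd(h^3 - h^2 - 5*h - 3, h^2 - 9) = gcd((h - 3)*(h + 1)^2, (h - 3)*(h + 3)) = h - 3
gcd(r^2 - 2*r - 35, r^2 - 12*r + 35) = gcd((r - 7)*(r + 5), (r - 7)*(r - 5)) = r - 7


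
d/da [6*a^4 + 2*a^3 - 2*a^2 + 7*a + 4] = 24*a^3 + 6*a^2 - 4*a + 7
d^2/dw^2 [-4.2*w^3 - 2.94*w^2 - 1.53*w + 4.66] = -25.2*w - 5.88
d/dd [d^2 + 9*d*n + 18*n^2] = 2*d + 9*n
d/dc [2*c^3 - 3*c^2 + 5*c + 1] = 6*c^2 - 6*c + 5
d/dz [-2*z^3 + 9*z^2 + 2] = 6*z*(3 - z)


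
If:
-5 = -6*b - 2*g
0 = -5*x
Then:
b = 5/6 - g/3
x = 0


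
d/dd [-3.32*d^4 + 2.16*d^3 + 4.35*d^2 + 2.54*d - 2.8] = -13.28*d^3 + 6.48*d^2 + 8.7*d + 2.54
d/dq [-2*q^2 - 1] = -4*q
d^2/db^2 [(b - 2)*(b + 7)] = 2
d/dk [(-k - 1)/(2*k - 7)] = 9/(2*k - 7)^2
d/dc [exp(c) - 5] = exp(c)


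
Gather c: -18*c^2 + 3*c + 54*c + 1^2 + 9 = -18*c^2 + 57*c + 10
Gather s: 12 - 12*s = 12 - 12*s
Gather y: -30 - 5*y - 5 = -5*y - 35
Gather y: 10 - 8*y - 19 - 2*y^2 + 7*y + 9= -2*y^2 - y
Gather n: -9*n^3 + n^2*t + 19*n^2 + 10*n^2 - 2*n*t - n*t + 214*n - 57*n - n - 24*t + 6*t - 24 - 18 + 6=-9*n^3 + n^2*(t + 29) + n*(156 - 3*t) - 18*t - 36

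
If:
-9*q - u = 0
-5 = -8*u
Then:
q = -5/72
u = 5/8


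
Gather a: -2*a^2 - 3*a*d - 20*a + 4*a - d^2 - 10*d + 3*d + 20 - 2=-2*a^2 + a*(-3*d - 16) - d^2 - 7*d + 18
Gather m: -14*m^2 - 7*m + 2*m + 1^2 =-14*m^2 - 5*m + 1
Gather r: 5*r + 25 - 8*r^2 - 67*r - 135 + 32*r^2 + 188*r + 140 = 24*r^2 + 126*r + 30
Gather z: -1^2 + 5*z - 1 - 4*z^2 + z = -4*z^2 + 6*z - 2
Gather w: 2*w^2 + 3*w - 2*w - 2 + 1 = 2*w^2 + w - 1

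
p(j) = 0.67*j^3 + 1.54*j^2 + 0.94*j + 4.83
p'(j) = 2.01*j^2 + 3.08*j + 0.94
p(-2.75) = -0.04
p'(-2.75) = 7.67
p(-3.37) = -6.49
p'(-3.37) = 13.39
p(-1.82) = 4.18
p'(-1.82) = 1.99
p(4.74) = 115.24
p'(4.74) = 60.70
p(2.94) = 37.93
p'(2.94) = 27.37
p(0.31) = 5.29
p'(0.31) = 2.09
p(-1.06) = 4.77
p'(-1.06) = -0.07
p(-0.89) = 4.74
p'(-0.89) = -0.21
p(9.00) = 626.46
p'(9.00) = 191.47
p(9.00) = 626.46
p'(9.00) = 191.47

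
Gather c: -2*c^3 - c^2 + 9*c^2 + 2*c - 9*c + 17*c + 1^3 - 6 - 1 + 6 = -2*c^3 + 8*c^2 + 10*c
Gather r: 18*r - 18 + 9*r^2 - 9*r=9*r^2 + 9*r - 18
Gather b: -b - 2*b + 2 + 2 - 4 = -3*b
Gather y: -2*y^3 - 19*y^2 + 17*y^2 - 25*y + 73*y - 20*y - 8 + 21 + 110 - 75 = -2*y^3 - 2*y^2 + 28*y + 48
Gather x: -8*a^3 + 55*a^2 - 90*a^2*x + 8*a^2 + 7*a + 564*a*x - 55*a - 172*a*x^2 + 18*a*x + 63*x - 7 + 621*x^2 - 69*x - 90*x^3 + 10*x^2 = -8*a^3 + 63*a^2 - 48*a - 90*x^3 + x^2*(631 - 172*a) + x*(-90*a^2 + 582*a - 6) - 7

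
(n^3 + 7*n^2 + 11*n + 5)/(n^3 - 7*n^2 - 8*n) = (n^2 + 6*n + 5)/(n*(n - 8))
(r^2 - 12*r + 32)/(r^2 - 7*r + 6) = (r^2 - 12*r + 32)/(r^2 - 7*r + 6)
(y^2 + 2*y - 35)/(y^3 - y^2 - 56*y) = (y - 5)/(y*(y - 8))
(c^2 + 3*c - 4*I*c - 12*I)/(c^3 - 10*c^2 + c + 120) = (c - 4*I)/(c^2 - 13*c + 40)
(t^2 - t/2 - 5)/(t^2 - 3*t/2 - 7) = (2*t - 5)/(2*t - 7)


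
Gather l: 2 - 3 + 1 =0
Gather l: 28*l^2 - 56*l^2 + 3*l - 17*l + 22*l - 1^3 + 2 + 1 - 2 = -28*l^2 + 8*l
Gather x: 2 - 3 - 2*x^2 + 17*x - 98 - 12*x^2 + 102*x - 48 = -14*x^2 + 119*x - 147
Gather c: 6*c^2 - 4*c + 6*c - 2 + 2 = 6*c^2 + 2*c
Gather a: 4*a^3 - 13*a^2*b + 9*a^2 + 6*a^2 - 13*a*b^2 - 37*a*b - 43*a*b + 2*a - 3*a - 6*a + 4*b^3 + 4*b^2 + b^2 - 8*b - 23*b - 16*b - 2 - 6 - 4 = 4*a^3 + a^2*(15 - 13*b) + a*(-13*b^2 - 80*b - 7) + 4*b^3 + 5*b^2 - 47*b - 12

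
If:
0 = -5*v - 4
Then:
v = -4/5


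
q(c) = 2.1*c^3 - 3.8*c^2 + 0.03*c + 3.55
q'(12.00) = 816.03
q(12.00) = 3085.51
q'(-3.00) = 79.53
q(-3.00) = -87.44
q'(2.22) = 14.21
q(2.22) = 7.86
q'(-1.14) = 16.88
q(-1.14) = -4.53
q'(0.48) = -2.17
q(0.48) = 2.92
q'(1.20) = -0.02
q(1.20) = 1.74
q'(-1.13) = 16.66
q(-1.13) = -4.37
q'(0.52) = -2.22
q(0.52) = 2.83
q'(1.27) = 0.54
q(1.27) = 1.76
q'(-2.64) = 64.00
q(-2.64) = -61.65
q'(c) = 6.3*c^2 - 7.6*c + 0.03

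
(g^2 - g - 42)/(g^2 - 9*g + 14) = (g + 6)/(g - 2)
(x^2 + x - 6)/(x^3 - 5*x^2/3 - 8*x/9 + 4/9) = 9*(x + 3)/(9*x^2 + 3*x - 2)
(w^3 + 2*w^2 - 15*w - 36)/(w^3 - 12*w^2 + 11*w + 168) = (w^2 - w - 12)/(w^2 - 15*w + 56)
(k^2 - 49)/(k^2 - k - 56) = (k - 7)/(k - 8)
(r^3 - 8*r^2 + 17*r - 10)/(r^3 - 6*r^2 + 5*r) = (r - 2)/r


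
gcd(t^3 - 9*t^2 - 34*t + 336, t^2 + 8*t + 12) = t + 6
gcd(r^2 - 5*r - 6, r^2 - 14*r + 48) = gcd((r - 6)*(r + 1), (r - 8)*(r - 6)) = r - 6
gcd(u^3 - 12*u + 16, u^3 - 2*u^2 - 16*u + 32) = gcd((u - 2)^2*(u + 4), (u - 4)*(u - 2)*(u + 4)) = u^2 + 2*u - 8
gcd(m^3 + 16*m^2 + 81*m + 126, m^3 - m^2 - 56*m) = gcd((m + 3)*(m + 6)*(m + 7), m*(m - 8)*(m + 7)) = m + 7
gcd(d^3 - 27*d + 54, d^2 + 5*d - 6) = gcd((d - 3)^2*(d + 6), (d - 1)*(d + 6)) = d + 6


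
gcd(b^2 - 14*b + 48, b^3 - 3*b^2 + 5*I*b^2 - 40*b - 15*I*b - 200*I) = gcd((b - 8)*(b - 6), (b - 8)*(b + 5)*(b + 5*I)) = b - 8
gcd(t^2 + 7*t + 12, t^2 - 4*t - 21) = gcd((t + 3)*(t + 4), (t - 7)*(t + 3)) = t + 3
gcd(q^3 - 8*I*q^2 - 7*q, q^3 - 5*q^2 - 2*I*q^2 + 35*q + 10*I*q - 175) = q - 7*I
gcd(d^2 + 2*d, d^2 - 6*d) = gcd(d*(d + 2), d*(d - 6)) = d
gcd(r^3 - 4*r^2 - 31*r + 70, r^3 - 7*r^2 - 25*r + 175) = r^2 - 2*r - 35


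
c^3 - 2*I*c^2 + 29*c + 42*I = (c - 7*I)*(c + 2*I)*(c + 3*I)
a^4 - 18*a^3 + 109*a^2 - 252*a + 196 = (a - 7)^2*(a - 2)^2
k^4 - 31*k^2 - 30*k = k*(k - 6)*(k + 1)*(k + 5)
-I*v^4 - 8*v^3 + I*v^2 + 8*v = v*(v + 1)*(v - 8*I)*(-I*v + I)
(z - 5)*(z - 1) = z^2 - 6*z + 5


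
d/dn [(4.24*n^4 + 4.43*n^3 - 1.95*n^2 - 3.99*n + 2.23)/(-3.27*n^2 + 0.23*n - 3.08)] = (-27.7296*n^5 - 11.5605*n^4 - 50.199*n^3 - 54.429*n^2 + 26.5962*n + 11.7763)/(10.6929*n^4 - 1.5042*n^3 + 20.1961*n^2 - 1.4168*n + 9.4864)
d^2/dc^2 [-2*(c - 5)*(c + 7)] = -4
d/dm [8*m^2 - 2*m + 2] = 16*m - 2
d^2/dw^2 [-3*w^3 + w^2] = 2 - 18*w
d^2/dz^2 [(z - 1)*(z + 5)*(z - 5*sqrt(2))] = 6*z - 10*sqrt(2) + 8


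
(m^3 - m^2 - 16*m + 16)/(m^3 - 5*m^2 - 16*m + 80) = (m - 1)/(m - 5)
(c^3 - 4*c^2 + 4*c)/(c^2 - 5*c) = (c^2 - 4*c + 4)/(c - 5)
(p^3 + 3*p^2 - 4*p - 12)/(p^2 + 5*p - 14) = (p^2 + 5*p + 6)/(p + 7)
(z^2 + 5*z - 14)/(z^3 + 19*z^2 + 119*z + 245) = (z - 2)/(z^2 + 12*z + 35)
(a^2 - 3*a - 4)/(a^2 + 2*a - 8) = (a^2 - 3*a - 4)/(a^2 + 2*a - 8)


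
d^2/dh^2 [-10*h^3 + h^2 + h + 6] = 2 - 60*h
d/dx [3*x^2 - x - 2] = 6*x - 1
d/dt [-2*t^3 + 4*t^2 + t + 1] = -6*t^2 + 8*t + 1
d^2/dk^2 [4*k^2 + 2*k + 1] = 8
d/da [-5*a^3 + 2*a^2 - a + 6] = -15*a^2 + 4*a - 1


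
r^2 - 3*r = r*(r - 3)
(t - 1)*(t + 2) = t^2 + t - 2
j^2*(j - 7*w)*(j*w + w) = j^4*w - 7*j^3*w^2 + j^3*w - 7*j^2*w^2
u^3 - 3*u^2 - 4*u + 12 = (u - 3)*(u - 2)*(u + 2)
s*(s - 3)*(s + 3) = s^3 - 9*s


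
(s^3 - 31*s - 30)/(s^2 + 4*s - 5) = (s^2 - 5*s - 6)/(s - 1)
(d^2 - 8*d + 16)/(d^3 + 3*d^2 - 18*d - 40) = (d - 4)/(d^2 + 7*d + 10)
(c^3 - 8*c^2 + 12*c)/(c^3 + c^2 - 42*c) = (c - 2)/(c + 7)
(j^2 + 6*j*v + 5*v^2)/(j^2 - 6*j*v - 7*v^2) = (-j - 5*v)/(-j + 7*v)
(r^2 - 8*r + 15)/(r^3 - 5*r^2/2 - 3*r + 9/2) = 2*(r - 5)/(2*r^2 + r - 3)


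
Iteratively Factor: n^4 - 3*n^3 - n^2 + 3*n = (n - 1)*(n^3 - 2*n^2 - 3*n) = n*(n - 1)*(n^2 - 2*n - 3) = n*(n - 3)*(n - 1)*(n + 1)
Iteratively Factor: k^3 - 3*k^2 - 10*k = (k - 5)*(k^2 + 2*k) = (k - 5)*(k + 2)*(k)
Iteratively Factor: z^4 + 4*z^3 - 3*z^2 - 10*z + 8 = (z + 4)*(z^3 - 3*z + 2) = (z + 2)*(z + 4)*(z^2 - 2*z + 1) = (z - 1)*(z + 2)*(z + 4)*(z - 1)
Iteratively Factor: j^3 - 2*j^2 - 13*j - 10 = (j + 1)*(j^2 - 3*j - 10) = (j + 1)*(j + 2)*(j - 5)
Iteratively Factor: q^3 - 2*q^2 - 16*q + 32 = (q - 2)*(q^2 - 16) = (q - 2)*(q + 4)*(q - 4)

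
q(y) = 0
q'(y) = 0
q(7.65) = 0.00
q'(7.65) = 0.00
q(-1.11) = 0.00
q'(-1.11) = 0.00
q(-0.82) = 0.00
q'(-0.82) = 0.00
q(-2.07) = 0.00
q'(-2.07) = 0.00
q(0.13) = 0.00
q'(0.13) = 0.00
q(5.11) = 0.00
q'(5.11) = 0.00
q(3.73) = 0.00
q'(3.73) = 0.00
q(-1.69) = 0.00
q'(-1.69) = 0.00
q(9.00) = 0.00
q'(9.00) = 0.00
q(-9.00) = 0.00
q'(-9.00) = 0.00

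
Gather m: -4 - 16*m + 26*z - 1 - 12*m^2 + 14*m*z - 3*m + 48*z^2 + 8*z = -12*m^2 + m*(14*z - 19) + 48*z^2 + 34*z - 5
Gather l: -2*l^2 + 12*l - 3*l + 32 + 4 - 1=-2*l^2 + 9*l + 35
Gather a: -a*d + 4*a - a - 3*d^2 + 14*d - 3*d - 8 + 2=a*(3 - d) - 3*d^2 + 11*d - 6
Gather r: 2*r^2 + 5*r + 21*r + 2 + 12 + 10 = 2*r^2 + 26*r + 24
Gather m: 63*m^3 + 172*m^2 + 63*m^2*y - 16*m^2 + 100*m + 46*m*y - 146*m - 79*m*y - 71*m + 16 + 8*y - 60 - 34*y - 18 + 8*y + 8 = 63*m^3 + m^2*(63*y + 156) + m*(-33*y - 117) - 18*y - 54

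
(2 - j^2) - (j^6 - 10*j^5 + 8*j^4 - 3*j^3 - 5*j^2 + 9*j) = -j^6 + 10*j^5 - 8*j^4 + 3*j^3 + 4*j^2 - 9*j + 2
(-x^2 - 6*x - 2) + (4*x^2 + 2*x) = 3*x^2 - 4*x - 2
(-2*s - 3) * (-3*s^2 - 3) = 6*s^3 + 9*s^2 + 6*s + 9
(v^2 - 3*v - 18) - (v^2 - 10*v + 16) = 7*v - 34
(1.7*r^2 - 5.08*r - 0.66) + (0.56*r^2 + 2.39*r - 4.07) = 2.26*r^2 - 2.69*r - 4.73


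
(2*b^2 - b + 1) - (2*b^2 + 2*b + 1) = -3*b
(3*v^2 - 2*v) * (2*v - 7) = 6*v^3 - 25*v^2 + 14*v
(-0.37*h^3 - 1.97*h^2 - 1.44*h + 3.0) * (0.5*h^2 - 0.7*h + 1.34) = -0.185*h^5 - 0.726*h^4 + 0.1632*h^3 - 0.1318*h^2 - 4.0296*h + 4.02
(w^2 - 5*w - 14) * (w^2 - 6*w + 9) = w^4 - 11*w^3 + 25*w^2 + 39*w - 126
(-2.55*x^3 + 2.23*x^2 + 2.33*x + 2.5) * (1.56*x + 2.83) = -3.978*x^4 - 3.7377*x^3 + 9.9457*x^2 + 10.4939*x + 7.075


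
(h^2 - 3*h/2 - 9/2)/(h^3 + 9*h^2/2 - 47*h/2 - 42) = (h - 3)/(h^2 + 3*h - 28)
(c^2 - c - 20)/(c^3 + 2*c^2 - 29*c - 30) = (c + 4)/(c^2 + 7*c + 6)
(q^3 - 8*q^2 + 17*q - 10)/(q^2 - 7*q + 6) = (q^2 - 7*q + 10)/(q - 6)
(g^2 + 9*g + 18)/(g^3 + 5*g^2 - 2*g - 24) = (g + 6)/(g^2 + 2*g - 8)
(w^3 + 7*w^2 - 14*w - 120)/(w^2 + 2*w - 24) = w + 5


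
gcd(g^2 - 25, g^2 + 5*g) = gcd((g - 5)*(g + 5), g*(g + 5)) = g + 5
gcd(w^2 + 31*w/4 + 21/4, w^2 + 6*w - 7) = w + 7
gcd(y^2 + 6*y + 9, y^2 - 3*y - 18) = y + 3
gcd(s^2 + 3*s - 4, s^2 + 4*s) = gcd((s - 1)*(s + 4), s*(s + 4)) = s + 4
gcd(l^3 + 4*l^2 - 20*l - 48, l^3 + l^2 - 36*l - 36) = l + 6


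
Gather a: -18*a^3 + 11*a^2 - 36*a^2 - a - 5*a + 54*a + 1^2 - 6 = -18*a^3 - 25*a^2 + 48*a - 5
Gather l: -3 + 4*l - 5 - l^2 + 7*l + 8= -l^2 + 11*l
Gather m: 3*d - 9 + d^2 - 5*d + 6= d^2 - 2*d - 3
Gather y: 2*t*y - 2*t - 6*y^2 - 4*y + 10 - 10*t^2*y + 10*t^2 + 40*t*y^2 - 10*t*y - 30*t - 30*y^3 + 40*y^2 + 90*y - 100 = 10*t^2 - 32*t - 30*y^3 + y^2*(40*t + 34) + y*(-10*t^2 - 8*t + 86) - 90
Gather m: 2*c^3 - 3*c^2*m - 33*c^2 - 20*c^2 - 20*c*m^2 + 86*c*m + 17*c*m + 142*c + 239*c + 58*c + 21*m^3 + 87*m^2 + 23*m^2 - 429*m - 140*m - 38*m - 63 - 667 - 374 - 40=2*c^3 - 53*c^2 + 439*c + 21*m^3 + m^2*(110 - 20*c) + m*(-3*c^2 + 103*c - 607) - 1144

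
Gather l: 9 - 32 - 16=-39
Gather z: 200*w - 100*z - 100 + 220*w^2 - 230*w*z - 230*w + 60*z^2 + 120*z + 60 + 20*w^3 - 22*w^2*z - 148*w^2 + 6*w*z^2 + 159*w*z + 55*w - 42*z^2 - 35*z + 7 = 20*w^3 + 72*w^2 + 25*w + z^2*(6*w + 18) + z*(-22*w^2 - 71*w - 15) - 33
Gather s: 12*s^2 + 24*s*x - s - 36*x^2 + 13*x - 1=12*s^2 + s*(24*x - 1) - 36*x^2 + 13*x - 1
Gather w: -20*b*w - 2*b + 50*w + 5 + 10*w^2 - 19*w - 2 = -2*b + 10*w^2 + w*(31 - 20*b) + 3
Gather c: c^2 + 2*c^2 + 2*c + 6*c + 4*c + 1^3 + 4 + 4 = 3*c^2 + 12*c + 9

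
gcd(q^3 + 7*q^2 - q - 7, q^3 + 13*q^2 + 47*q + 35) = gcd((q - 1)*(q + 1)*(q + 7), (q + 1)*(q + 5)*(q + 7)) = q^2 + 8*q + 7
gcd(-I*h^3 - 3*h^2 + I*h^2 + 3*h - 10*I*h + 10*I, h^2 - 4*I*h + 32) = 1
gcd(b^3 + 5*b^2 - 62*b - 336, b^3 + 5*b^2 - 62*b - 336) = b^3 + 5*b^2 - 62*b - 336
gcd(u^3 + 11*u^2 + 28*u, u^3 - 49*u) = u^2 + 7*u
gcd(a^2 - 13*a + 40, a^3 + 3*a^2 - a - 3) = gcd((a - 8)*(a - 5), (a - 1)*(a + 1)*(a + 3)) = 1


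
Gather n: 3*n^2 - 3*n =3*n^2 - 3*n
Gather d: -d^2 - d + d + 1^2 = 1 - d^2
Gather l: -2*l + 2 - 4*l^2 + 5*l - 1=-4*l^2 + 3*l + 1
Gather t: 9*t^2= 9*t^2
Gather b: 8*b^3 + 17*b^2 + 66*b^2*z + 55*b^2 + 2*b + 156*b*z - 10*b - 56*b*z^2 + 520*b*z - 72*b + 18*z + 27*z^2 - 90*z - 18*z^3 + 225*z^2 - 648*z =8*b^3 + b^2*(66*z + 72) + b*(-56*z^2 + 676*z - 80) - 18*z^3 + 252*z^2 - 720*z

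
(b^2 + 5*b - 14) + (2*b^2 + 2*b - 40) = 3*b^2 + 7*b - 54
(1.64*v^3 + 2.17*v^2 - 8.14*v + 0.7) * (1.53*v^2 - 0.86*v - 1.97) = 2.5092*v^5 + 1.9097*v^4 - 17.5512*v^3 + 3.7965*v^2 + 15.4338*v - 1.379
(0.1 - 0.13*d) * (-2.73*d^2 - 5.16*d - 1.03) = 0.3549*d^3 + 0.3978*d^2 - 0.3821*d - 0.103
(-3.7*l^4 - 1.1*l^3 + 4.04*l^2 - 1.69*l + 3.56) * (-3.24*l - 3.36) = 11.988*l^5 + 15.996*l^4 - 9.3936*l^3 - 8.0988*l^2 - 5.856*l - 11.9616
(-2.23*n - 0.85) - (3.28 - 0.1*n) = -2.13*n - 4.13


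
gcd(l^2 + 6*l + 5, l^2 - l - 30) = l + 5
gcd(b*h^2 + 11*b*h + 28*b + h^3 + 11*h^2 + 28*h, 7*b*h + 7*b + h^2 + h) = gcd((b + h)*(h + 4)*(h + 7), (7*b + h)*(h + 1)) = 1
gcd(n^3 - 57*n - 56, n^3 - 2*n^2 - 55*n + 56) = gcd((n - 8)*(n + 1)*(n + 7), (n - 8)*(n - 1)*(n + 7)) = n^2 - n - 56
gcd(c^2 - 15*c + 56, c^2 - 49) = c - 7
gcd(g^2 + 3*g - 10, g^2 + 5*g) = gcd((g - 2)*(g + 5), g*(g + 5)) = g + 5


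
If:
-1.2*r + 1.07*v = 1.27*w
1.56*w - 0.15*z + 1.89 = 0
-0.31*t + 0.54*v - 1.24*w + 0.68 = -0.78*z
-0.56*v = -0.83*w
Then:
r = 0.0253119276556777*z - 0.318930288461538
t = 2.37976338177951*z + 3.91175558312655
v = 0.142513736263736*z - 1.79567307692308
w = 0.0961538461538462*z - 1.21153846153846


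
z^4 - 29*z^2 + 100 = (z - 5)*(z - 2)*(z + 2)*(z + 5)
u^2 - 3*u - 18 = (u - 6)*(u + 3)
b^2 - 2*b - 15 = (b - 5)*(b + 3)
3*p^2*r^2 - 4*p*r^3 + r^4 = r^2*(-3*p + r)*(-p + r)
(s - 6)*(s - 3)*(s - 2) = s^3 - 11*s^2 + 36*s - 36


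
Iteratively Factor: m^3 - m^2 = (m)*(m^2 - m) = m^2*(m - 1)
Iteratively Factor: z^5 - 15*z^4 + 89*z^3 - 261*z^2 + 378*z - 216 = (z - 3)*(z^4 - 12*z^3 + 53*z^2 - 102*z + 72) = (z - 4)*(z - 3)*(z^3 - 8*z^2 + 21*z - 18) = (z - 4)*(z - 3)^2*(z^2 - 5*z + 6) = (z - 4)*(z - 3)^3*(z - 2)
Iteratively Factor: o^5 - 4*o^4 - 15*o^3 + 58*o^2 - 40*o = (o - 5)*(o^4 + o^3 - 10*o^2 + 8*o) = (o - 5)*(o - 2)*(o^3 + 3*o^2 - 4*o) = o*(o - 5)*(o - 2)*(o^2 + 3*o - 4) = o*(o - 5)*(o - 2)*(o + 4)*(o - 1)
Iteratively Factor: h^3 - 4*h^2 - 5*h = (h)*(h^2 - 4*h - 5) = h*(h + 1)*(h - 5)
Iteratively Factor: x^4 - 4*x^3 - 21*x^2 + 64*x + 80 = (x + 1)*(x^3 - 5*x^2 - 16*x + 80) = (x + 1)*(x + 4)*(x^2 - 9*x + 20) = (x - 5)*(x + 1)*(x + 4)*(x - 4)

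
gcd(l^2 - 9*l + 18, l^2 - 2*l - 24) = l - 6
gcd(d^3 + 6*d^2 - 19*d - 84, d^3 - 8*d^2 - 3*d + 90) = d + 3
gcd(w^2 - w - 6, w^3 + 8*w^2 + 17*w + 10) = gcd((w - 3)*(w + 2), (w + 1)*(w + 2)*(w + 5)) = w + 2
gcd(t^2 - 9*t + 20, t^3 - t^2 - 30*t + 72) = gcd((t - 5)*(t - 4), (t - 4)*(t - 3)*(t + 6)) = t - 4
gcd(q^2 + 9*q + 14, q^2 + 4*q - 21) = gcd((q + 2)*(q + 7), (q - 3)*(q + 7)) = q + 7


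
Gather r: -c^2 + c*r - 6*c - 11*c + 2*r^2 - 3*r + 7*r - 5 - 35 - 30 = -c^2 - 17*c + 2*r^2 + r*(c + 4) - 70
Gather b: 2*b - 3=2*b - 3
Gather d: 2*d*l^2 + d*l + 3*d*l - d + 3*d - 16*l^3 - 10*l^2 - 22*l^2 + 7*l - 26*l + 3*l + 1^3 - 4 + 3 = d*(2*l^2 + 4*l + 2) - 16*l^3 - 32*l^2 - 16*l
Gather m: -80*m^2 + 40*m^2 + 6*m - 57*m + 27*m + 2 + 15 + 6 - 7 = -40*m^2 - 24*m + 16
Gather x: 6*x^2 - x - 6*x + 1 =6*x^2 - 7*x + 1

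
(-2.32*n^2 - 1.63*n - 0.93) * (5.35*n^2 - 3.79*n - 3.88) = -12.412*n^4 + 0.0723000000000003*n^3 + 10.2038*n^2 + 9.8491*n + 3.6084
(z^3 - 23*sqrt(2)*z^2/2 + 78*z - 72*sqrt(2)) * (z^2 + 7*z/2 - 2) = z^5 - 23*sqrt(2)*z^4/2 + 7*z^4/2 - 161*sqrt(2)*z^3/4 + 76*z^3 - 49*sqrt(2)*z^2 + 273*z^2 - 252*sqrt(2)*z - 156*z + 144*sqrt(2)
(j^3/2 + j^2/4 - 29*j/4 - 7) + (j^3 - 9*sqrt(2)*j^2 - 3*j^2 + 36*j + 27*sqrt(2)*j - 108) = 3*j^3/2 - 9*sqrt(2)*j^2 - 11*j^2/4 + 115*j/4 + 27*sqrt(2)*j - 115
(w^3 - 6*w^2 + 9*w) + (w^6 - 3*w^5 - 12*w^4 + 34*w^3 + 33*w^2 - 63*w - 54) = w^6 - 3*w^5 - 12*w^4 + 35*w^3 + 27*w^2 - 54*w - 54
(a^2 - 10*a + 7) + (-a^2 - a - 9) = -11*a - 2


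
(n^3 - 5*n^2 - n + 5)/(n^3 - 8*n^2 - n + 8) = (n - 5)/(n - 8)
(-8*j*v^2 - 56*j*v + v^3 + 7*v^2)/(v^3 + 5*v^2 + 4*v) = (-8*j*v - 56*j + v^2 + 7*v)/(v^2 + 5*v + 4)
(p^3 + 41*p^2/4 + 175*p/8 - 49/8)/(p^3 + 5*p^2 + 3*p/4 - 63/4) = (4*p^2 + 27*p - 7)/(2*(2*p^2 + 3*p - 9))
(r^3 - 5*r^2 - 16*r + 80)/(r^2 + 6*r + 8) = (r^2 - 9*r + 20)/(r + 2)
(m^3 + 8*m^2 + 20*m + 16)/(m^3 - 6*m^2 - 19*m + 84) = (m^2 + 4*m + 4)/(m^2 - 10*m + 21)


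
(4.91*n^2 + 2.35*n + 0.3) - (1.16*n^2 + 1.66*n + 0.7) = 3.75*n^2 + 0.69*n - 0.4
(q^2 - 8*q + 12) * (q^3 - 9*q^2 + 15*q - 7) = q^5 - 17*q^4 + 99*q^3 - 235*q^2 + 236*q - 84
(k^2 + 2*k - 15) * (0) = 0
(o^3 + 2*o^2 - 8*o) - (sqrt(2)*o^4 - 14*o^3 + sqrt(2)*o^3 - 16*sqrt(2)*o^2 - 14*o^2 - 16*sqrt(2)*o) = -sqrt(2)*o^4 - sqrt(2)*o^3 + 15*o^3 + 16*o^2 + 16*sqrt(2)*o^2 - 8*o + 16*sqrt(2)*o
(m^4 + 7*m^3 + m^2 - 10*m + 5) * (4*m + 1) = 4*m^5 + 29*m^4 + 11*m^3 - 39*m^2 + 10*m + 5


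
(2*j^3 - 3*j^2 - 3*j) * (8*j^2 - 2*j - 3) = 16*j^5 - 28*j^4 - 24*j^3 + 15*j^2 + 9*j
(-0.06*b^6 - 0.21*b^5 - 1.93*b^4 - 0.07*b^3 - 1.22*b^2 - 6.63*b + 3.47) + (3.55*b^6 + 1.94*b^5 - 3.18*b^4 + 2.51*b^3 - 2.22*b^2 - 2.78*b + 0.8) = 3.49*b^6 + 1.73*b^5 - 5.11*b^4 + 2.44*b^3 - 3.44*b^2 - 9.41*b + 4.27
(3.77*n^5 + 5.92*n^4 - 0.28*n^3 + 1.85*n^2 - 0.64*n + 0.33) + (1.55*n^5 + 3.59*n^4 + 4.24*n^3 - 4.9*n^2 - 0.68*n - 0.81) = 5.32*n^5 + 9.51*n^4 + 3.96*n^3 - 3.05*n^2 - 1.32*n - 0.48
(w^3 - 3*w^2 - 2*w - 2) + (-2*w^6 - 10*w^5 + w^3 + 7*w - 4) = -2*w^6 - 10*w^5 + 2*w^3 - 3*w^2 + 5*w - 6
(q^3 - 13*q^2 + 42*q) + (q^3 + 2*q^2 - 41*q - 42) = 2*q^3 - 11*q^2 + q - 42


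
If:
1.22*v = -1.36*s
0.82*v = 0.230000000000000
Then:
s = -0.25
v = 0.28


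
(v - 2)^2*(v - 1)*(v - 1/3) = v^4 - 16*v^3/3 + 29*v^2/3 - 20*v/3 + 4/3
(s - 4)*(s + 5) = s^2 + s - 20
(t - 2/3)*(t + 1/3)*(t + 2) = t^3 + 5*t^2/3 - 8*t/9 - 4/9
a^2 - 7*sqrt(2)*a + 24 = (a - 4*sqrt(2))*(a - 3*sqrt(2))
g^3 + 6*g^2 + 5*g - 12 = (g - 1)*(g + 3)*(g + 4)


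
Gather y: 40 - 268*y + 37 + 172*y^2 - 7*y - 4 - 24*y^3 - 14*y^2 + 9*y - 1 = -24*y^3 + 158*y^2 - 266*y + 72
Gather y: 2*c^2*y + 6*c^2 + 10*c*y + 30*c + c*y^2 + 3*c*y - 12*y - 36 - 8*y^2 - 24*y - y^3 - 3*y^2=6*c^2 + 30*c - y^3 + y^2*(c - 11) + y*(2*c^2 + 13*c - 36) - 36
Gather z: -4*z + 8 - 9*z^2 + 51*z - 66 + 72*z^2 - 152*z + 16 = 63*z^2 - 105*z - 42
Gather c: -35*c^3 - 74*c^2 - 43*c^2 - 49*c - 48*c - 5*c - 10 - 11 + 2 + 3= -35*c^3 - 117*c^2 - 102*c - 16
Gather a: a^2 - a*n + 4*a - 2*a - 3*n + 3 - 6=a^2 + a*(2 - n) - 3*n - 3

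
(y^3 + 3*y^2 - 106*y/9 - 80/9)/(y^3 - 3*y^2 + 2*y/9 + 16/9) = (y + 5)/(y - 1)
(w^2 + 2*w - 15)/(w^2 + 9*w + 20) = (w - 3)/(w + 4)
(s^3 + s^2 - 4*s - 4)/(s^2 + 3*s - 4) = (s^3 + s^2 - 4*s - 4)/(s^2 + 3*s - 4)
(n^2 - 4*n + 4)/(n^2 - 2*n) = (n - 2)/n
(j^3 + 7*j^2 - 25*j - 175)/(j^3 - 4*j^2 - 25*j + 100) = (j + 7)/(j - 4)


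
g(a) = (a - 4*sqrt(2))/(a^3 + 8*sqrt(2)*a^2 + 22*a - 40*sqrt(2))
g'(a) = (a - 4*sqrt(2))*(-3*a^2 - 16*sqrt(2)*a - 22)/(a^3 + 8*sqrt(2)*a^2 + 22*a - 40*sqrt(2))^2 + 1/(a^3 + 8*sqrt(2)*a^2 + 22*a - 40*sqrt(2))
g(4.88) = 0.00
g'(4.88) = 0.00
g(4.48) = 0.00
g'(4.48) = 0.00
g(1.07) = 0.24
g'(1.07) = 0.59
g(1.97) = -0.10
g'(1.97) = 0.22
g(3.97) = -0.00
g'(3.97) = 0.01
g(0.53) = 0.12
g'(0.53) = 0.08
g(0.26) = 0.11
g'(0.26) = 0.04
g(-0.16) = 0.10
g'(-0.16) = 0.01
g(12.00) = 0.00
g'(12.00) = 0.00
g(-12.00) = 0.04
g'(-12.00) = 0.02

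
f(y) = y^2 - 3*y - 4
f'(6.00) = 9.00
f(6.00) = 14.00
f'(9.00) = 15.00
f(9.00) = 50.00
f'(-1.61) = -6.22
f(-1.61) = 3.42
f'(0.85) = -1.30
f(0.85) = -5.83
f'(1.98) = 0.96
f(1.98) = -6.02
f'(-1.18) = -5.36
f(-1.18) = 0.93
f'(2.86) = 2.72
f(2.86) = -4.40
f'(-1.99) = -6.98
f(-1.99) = 5.93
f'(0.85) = -1.30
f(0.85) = -5.83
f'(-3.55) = -10.10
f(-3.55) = 19.25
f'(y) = 2*y - 3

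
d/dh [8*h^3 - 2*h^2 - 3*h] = 24*h^2 - 4*h - 3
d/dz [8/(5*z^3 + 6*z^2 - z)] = 8*(-15*z^2 - 12*z + 1)/(z^2*(5*z^2 + 6*z - 1)^2)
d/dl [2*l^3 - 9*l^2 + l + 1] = 6*l^2 - 18*l + 1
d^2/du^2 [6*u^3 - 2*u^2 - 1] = 36*u - 4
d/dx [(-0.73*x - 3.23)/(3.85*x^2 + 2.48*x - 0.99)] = (2.8105*x^2 + 24.871*x + 8.7331)/(14.8225*x^4 + 19.096*x^3 - 1.4726*x^2 - 4.9104*x + 0.9801)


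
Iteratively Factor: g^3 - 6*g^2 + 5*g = (g - 1)*(g^2 - 5*g) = g*(g - 1)*(g - 5)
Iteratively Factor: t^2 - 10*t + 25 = (t - 5)*(t - 5)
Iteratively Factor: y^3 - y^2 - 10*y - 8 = (y + 1)*(y^2 - 2*y - 8) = (y - 4)*(y + 1)*(y + 2)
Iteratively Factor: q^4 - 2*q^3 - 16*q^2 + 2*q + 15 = (q - 5)*(q^3 + 3*q^2 - q - 3) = (q - 5)*(q - 1)*(q^2 + 4*q + 3) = (q - 5)*(q - 1)*(q + 1)*(q + 3)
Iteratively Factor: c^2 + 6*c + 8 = (c + 2)*(c + 4)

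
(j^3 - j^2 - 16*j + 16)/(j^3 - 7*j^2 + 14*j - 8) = (j + 4)/(j - 2)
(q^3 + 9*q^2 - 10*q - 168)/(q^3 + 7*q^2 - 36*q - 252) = (q - 4)/(q - 6)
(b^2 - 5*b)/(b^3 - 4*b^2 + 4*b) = (b - 5)/(b^2 - 4*b + 4)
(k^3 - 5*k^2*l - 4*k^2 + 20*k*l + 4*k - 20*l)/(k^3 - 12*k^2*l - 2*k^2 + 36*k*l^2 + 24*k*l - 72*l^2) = (k^2 - 5*k*l - 2*k + 10*l)/(k^2 - 12*k*l + 36*l^2)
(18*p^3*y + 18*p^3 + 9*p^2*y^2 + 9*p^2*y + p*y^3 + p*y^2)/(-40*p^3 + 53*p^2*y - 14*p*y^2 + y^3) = p*(18*p^2*y + 18*p^2 + 9*p*y^2 + 9*p*y + y^3 + y^2)/(-40*p^3 + 53*p^2*y - 14*p*y^2 + y^3)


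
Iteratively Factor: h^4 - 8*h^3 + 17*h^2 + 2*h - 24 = (h - 4)*(h^3 - 4*h^2 + h + 6) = (h - 4)*(h + 1)*(h^2 - 5*h + 6) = (h - 4)*(h - 3)*(h + 1)*(h - 2)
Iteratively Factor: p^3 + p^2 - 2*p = (p + 2)*(p^2 - p) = (p - 1)*(p + 2)*(p)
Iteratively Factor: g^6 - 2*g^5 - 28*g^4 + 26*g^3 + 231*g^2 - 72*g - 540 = (g + 2)*(g^5 - 4*g^4 - 20*g^3 + 66*g^2 + 99*g - 270) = (g + 2)*(g + 3)*(g^4 - 7*g^3 + g^2 + 63*g - 90) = (g + 2)*(g + 3)^2*(g^3 - 10*g^2 + 31*g - 30) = (g - 3)*(g + 2)*(g + 3)^2*(g^2 - 7*g + 10) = (g - 3)*(g - 2)*(g + 2)*(g + 3)^2*(g - 5)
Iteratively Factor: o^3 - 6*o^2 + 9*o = (o - 3)*(o^2 - 3*o) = o*(o - 3)*(o - 3)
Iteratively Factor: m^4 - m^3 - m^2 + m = (m + 1)*(m^3 - 2*m^2 + m) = m*(m + 1)*(m^2 - 2*m + 1) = m*(m - 1)*(m + 1)*(m - 1)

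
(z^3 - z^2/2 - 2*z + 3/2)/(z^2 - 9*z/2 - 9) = (z^2 - 2*z + 1)/(z - 6)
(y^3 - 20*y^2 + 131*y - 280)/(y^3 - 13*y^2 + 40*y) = (y - 7)/y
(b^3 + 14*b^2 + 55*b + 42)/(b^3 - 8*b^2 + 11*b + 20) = (b^2 + 13*b + 42)/(b^2 - 9*b + 20)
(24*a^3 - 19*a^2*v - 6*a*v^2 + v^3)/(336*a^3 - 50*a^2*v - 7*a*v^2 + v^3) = (-3*a^2 + 2*a*v + v^2)/(-42*a^2 + a*v + v^2)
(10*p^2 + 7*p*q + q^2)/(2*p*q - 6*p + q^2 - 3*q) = (5*p + q)/(q - 3)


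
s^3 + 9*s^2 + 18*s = s*(s + 3)*(s + 6)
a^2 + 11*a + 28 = (a + 4)*(a + 7)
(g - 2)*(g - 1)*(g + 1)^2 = g^4 - g^3 - 3*g^2 + g + 2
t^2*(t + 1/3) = t^3 + t^2/3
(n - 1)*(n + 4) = n^2 + 3*n - 4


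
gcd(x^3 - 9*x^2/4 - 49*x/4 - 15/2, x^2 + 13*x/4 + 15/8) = x + 3/4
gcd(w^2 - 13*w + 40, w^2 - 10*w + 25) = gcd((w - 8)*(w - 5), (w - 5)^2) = w - 5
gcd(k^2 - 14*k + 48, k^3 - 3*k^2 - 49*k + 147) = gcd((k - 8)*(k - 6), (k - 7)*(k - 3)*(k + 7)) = 1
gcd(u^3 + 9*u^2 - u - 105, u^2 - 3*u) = u - 3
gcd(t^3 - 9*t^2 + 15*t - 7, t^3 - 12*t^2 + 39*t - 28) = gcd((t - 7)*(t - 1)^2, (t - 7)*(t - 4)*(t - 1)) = t^2 - 8*t + 7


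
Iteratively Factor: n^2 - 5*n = (n - 5)*(n)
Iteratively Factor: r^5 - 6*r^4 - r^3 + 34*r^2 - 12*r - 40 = (r + 2)*(r^4 - 8*r^3 + 15*r^2 + 4*r - 20) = (r + 1)*(r + 2)*(r^3 - 9*r^2 + 24*r - 20) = (r - 2)*(r + 1)*(r + 2)*(r^2 - 7*r + 10) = (r - 5)*(r - 2)*(r + 1)*(r + 2)*(r - 2)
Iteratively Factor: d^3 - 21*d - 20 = (d + 4)*(d^2 - 4*d - 5) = (d - 5)*(d + 4)*(d + 1)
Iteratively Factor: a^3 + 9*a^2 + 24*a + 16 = (a + 4)*(a^2 + 5*a + 4) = (a + 1)*(a + 4)*(a + 4)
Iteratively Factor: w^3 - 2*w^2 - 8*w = (w)*(w^2 - 2*w - 8) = w*(w + 2)*(w - 4)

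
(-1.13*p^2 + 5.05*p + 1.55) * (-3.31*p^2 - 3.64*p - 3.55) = 3.7403*p^4 - 12.6023*p^3 - 19.501*p^2 - 23.5695*p - 5.5025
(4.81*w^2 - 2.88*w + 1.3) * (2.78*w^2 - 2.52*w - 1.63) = 13.3718*w^4 - 20.1276*w^3 + 3.0313*w^2 + 1.4184*w - 2.119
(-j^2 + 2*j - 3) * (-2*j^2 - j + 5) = 2*j^4 - 3*j^3 - j^2 + 13*j - 15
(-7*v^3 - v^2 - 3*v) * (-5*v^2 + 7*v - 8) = 35*v^5 - 44*v^4 + 64*v^3 - 13*v^2 + 24*v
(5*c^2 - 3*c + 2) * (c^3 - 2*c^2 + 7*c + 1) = 5*c^5 - 13*c^4 + 43*c^3 - 20*c^2 + 11*c + 2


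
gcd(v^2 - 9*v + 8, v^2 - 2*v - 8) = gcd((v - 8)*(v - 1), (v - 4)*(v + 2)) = 1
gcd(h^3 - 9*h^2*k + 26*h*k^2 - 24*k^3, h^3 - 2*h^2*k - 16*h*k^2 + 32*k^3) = h^2 - 6*h*k + 8*k^2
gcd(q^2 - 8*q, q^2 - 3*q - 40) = q - 8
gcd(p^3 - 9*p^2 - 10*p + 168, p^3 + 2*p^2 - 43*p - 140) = p^2 - 3*p - 28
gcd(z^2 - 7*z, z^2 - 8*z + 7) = z - 7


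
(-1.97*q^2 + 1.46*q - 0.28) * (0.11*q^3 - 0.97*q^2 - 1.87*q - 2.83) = -0.2167*q^5 + 2.0715*q^4 + 2.2369*q^3 + 3.1165*q^2 - 3.6082*q + 0.7924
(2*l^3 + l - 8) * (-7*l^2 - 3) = -14*l^5 - 13*l^3 + 56*l^2 - 3*l + 24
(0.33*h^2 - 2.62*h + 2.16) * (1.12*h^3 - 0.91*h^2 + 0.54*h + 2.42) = 0.3696*h^5 - 3.2347*h^4 + 4.9816*h^3 - 2.5818*h^2 - 5.174*h + 5.2272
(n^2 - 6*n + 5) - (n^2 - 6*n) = 5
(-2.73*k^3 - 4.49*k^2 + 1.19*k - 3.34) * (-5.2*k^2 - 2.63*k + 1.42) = 14.196*k^5 + 30.5279*k^4 + 1.7441*k^3 + 7.8625*k^2 + 10.474*k - 4.7428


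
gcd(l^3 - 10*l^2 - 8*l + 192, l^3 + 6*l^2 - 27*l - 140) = l + 4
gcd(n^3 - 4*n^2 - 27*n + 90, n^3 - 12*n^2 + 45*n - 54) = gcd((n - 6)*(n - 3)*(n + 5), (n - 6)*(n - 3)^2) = n^2 - 9*n + 18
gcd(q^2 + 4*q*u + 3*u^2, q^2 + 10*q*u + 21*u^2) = q + 3*u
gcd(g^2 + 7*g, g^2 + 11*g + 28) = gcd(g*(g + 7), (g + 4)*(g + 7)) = g + 7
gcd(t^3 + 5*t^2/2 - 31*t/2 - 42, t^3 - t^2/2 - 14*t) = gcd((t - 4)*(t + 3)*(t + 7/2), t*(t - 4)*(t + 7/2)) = t^2 - t/2 - 14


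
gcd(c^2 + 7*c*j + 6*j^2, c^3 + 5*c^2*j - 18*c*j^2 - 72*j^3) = c + 6*j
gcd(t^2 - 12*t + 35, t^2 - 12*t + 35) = t^2 - 12*t + 35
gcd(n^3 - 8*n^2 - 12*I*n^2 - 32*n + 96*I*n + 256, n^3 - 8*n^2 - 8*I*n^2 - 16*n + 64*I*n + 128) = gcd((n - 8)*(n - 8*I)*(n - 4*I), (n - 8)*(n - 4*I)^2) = n^2 + n*(-8 - 4*I) + 32*I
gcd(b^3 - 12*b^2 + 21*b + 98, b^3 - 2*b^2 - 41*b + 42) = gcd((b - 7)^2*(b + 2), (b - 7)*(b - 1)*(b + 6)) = b - 7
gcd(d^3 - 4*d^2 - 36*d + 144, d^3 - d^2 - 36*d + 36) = d^2 - 36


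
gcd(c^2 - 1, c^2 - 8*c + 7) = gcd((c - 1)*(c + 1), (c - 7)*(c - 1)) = c - 1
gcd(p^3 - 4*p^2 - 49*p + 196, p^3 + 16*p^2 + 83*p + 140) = p + 7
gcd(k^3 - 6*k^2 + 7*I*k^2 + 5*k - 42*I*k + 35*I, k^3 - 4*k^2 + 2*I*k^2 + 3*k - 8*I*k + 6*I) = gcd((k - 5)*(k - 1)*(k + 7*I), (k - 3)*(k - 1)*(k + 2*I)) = k - 1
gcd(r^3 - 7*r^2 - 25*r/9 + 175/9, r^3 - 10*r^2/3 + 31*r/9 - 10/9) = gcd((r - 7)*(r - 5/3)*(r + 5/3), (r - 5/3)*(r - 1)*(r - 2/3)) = r - 5/3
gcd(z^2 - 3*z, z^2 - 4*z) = z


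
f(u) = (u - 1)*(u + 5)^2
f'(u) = (u - 1)*(2*u + 10) + (u + 5)^2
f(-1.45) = -30.88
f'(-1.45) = -4.79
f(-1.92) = -27.70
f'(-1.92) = -8.50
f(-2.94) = -16.72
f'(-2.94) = -11.99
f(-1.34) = -31.35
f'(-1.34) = -3.73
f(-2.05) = -26.54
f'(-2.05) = -9.29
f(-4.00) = -5.00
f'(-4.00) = -9.00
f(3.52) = 182.93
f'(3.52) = 115.53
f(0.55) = -13.86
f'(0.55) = 25.81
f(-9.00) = -160.00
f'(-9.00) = 96.00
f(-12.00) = -637.00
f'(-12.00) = 231.00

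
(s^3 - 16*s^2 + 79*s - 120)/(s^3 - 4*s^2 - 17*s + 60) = (s - 8)/(s + 4)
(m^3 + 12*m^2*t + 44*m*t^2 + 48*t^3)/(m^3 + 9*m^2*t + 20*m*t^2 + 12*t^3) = (m + 4*t)/(m + t)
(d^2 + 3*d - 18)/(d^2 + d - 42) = (d^2 + 3*d - 18)/(d^2 + d - 42)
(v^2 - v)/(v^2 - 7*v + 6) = v/(v - 6)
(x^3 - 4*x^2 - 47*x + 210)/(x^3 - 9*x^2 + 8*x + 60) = (x + 7)/(x + 2)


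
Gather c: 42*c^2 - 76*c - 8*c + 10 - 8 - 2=42*c^2 - 84*c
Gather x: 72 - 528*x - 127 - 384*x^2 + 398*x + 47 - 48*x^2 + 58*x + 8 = -432*x^2 - 72*x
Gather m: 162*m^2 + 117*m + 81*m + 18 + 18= 162*m^2 + 198*m + 36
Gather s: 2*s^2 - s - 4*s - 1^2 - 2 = 2*s^2 - 5*s - 3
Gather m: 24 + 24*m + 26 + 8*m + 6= 32*m + 56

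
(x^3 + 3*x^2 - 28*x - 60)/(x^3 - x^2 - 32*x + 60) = (x + 2)/(x - 2)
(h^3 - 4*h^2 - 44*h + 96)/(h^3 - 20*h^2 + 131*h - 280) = (h^2 + 4*h - 12)/(h^2 - 12*h + 35)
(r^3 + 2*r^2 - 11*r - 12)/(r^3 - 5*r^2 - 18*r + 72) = (r + 1)/(r - 6)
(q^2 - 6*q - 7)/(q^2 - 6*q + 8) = (q^2 - 6*q - 7)/(q^2 - 6*q + 8)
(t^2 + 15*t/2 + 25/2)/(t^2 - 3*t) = (2*t^2 + 15*t + 25)/(2*t*(t - 3))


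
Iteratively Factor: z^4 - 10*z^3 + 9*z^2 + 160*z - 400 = (z + 4)*(z^3 - 14*z^2 + 65*z - 100) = (z - 5)*(z + 4)*(z^2 - 9*z + 20) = (z - 5)^2*(z + 4)*(z - 4)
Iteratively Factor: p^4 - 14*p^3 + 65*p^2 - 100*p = (p - 5)*(p^3 - 9*p^2 + 20*p) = (p - 5)*(p - 4)*(p^2 - 5*p) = (p - 5)^2*(p - 4)*(p)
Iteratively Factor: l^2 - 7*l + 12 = (l - 4)*(l - 3)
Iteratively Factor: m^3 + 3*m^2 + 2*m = (m)*(m^2 + 3*m + 2) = m*(m + 1)*(m + 2)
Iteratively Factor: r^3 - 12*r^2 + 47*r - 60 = (r - 3)*(r^2 - 9*r + 20) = (r - 5)*(r - 3)*(r - 4)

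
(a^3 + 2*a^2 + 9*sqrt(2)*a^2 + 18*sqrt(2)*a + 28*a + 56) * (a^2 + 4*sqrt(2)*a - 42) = a^5 + 2*a^4 + 13*sqrt(2)*a^4 + 26*sqrt(2)*a^3 + 58*a^3 - 266*sqrt(2)*a^2 + 116*a^2 - 1176*a - 532*sqrt(2)*a - 2352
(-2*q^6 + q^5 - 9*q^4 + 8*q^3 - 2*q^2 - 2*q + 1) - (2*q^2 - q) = -2*q^6 + q^5 - 9*q^4 + 8*q^3 - 4*q^2 - q + 1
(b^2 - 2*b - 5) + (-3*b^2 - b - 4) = -2*b^2 - 3*b - 9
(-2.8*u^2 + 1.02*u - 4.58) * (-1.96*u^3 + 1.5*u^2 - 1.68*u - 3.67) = 5.488*u^5 - 6.1992*u^4 + 15.2108*u^3 + 1.6924*u^2 + 3.951*u + 16.8086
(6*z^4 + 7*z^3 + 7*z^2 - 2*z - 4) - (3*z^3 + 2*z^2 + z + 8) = 6*z^4 + 4*z^3 + 5*z^2 - 3*z - 12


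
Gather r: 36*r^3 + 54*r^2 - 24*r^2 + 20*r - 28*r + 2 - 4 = 36*r^3 + 30*r^2 - 8*r - 2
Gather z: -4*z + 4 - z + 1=5 - 5*z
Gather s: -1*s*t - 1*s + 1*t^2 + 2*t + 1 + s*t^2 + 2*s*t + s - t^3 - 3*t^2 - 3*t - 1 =s*(t^2 + t) - t^3 - 2*t^2 - t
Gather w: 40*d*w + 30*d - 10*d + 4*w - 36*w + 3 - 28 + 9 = 20*d + w*(40*d - 32) - 16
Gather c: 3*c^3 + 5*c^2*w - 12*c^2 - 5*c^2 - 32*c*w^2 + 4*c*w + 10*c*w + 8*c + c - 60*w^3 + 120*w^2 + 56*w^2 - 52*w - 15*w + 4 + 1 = 3*c^3 + c^2*(5*w - 17) + c*(-32*w^2 + 14*w + 9) - 60*w^3 + 176*w^2 - 67*w + 5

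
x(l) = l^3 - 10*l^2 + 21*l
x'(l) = 3*l^2 - 20*l + 21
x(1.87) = 10.84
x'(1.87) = -5.91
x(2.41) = 6.53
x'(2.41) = -9.78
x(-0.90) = -27.73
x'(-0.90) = 41.43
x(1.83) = 11.07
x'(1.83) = -5.55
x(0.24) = 4.48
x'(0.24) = 16.37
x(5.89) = -18.89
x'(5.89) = 7.28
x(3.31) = -3.79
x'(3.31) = -12.33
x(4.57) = -17.44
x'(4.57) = -7.75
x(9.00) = 108.00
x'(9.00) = 84.00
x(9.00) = 108.00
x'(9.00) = 84.00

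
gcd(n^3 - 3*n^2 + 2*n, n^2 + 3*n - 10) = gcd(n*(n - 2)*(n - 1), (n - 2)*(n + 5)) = n - 2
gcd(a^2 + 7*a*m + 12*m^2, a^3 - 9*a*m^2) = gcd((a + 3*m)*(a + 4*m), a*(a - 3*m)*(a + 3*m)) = a + 3*m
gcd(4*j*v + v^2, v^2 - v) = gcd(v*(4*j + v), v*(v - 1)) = v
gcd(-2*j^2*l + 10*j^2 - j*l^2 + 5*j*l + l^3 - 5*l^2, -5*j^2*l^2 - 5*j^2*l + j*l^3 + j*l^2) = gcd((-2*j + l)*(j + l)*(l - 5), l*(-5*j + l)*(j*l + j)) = 1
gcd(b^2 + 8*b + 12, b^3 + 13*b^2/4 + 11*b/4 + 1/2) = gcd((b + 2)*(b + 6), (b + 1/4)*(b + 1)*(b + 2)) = b + 2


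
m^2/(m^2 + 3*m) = m/(m + 3)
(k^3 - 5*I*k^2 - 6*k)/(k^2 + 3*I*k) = (k^2 - 5*I*k - 6)/(k + 3*I)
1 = 1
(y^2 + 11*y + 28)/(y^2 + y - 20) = (y^2 + 11*y + 28)/(y^2 + y - 20)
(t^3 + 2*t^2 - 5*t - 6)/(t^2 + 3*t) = t - 1 - 2/t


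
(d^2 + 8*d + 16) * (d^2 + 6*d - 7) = d^4 + 14*d^3 + 57*d^2 + 40*d - 112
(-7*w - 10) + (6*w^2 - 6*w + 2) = 6*w^2 - 13*w - 8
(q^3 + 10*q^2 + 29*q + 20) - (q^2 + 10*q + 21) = q^3 + 9*q^2 + 19*q - 1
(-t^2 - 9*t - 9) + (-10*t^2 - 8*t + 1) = -11*t^2 - 17*t - 8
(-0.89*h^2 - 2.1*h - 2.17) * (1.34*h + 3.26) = -1.1926*h^3 - 5.7154*h^2 - 9.7538*h - 7.0742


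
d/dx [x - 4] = 1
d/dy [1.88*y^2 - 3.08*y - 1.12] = 3.76*y - 3.08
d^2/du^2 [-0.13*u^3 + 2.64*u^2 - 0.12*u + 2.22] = 5.28 - 0.78*u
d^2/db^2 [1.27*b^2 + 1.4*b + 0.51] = 2.54000000000000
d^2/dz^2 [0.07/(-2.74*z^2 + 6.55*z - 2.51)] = (1.051064*z^2 - 2.51258*z - 0.07*(5.48*z - 6.55)*(10.96*z - 13.1) + 0.962836)/(2.74*z^2 - 6.55*z + 2.51)^3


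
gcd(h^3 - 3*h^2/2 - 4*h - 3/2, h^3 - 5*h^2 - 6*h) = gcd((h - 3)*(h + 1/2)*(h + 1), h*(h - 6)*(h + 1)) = h + 1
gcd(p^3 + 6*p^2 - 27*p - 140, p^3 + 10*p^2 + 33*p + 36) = p + 4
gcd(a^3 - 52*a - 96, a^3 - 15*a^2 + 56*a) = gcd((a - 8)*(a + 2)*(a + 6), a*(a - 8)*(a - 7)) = a - 8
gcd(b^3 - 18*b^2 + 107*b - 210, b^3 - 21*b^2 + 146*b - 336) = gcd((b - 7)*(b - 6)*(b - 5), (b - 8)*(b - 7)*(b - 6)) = b^2 - 13*b + 42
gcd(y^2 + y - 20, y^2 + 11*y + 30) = y + 5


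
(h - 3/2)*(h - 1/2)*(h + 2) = h^3 - 13*h/4 + 3/2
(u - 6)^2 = u^2 - 12*u + 36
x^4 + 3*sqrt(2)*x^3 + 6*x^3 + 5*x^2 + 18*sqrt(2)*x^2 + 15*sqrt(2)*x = x*(x + 1)*(x + 5)*(x + 3*sqrt(2))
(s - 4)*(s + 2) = s^2 - 2*s - 8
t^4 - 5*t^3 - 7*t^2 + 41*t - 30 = (t - 5)*(t - 2)*(t - 1)*(t + 3)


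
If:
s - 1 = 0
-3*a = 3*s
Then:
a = -1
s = 1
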